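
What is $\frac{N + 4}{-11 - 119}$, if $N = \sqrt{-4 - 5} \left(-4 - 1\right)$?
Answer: $- \frac{2}{65} + \frac{3 i}{26} \approx -0.030769 + 0.11538 i$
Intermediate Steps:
$N = - 15 i$ ($N = \sqrt{-9} \left(-5\right) = 3 i \left(-5\right) = - 15 i \approx - 15.0 i$)
$\frac{N + 4}{-11 - 119} = \frac{- 15 i + 4}{-11 - 119} = \frac{4 - 15 i}{-130} = \left(4 - 15 i\right) \left(- \frac{1}{130}\right) = - \frac{2}{65} + \frac{3 i}{26}$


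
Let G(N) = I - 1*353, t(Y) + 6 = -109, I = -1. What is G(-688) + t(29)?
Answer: -469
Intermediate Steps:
t(Y) = -115 (t(Y) = -6 - 109 = -115)
G(N) = -354 (G(N) = -1 - 1*353 = -1 - 353 = -354)
G(-688) + t(29) = -354 - 115 = -469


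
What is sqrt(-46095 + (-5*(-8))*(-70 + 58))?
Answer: 45*I*sqrt(23) ≈ 215.81*I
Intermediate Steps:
sqrt(-46095 + (-5*(-8))*(-70 + 58)) = sqrt(-46095 + 40*(-12)) = sqrt(-46095 - 480) = sqrt(-46575) = 45*I*sqrt(23)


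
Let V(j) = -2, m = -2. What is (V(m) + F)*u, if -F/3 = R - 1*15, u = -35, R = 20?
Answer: 595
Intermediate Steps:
F = -15 (F = -3*(20 - 1*15) = -3*(20 - 15) = -3*5 = -15)
(V(m) + F)*u = (-2 - 15)*(-35) = -17*(-35) = 595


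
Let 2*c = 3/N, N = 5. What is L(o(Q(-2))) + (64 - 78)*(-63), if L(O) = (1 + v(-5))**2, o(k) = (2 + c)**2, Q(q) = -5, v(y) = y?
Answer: 898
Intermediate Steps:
c = 3/10 (c = (3/5)/2 = (3*(1/5))/2 = (1/2)*(3/5) = 3/10 ≈ 0.30000)
o(k) = 529/100 (o(k) = (2 + 3/10)**2 = (23/10)**2 = 529/100)
L(O) = 16 (L(O) = (1 - 5)**2 = (-4)**2 = 16)
L(o(Q(-2))) + (64 - 78)*(-63) = 16 + (64 - 78)*(-63) = 16 - 14*(-63) = 16 + 882 = 898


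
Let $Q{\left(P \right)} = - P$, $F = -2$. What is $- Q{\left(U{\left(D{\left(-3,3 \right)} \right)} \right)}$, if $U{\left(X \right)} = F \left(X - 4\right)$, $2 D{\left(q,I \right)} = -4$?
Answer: $12$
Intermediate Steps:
$D{\left(q,I \right)} = -2$ ($D{\left(q,I \right)} = \frac{1}{2} \left(-4\right) = -2$)
$U{\left(X \right)} = 8 - 2 X$ ($U{\left(X \right)} = - 2 \left(X - 4\right) = - 2 \left(-4 + X\right) = 8 - 2 X$)
$- Q{\left(U{\left(D{\left(-3,3 \right)} \right)} \right)} = - \left(-1\right) \left(8 - -4\right) = - \left(-1\right) \left(8 + 4\right) = - \left(-1\right) 12 = \left(-1\right) \left(-12\right) = 12$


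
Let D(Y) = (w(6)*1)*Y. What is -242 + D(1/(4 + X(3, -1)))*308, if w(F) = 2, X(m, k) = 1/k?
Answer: -110/3 ≈ -36.667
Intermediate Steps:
D(Y) = 2*Y (D(Y) = (2*1)*Y = 2*Y)
-242 + D(1/(4 + X(3, -1)))*308 = -242 + (2/(4 + 1/(-1)))*308 = -242 + (2/(4 - 1))*308 = -242 + (2/3)*308 = -242 + (2*(⅓))*308 = -242 + (⅔)*308 = -242 + 616/3 = -110/3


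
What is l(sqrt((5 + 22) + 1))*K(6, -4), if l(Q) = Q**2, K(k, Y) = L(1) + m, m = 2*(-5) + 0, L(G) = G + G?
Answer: -224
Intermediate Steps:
L(G) = 2*G
m = -10 (m = -10 + 0 = -10)
K(k, Y) = -8 (K(k, Y) = 2*1 - 10 = 2 - 10 = -8)
l(sqrt((5 + 22) + 1))*K(6, -4) = (sqrt((5 + 22) + 1))**2*(-8) = (sqrt(27 + 1))**2*(-8) = (sqrt(28))**2*(-8) = (2*sqrt(7))**2*(-8) = 28*(-8) = -224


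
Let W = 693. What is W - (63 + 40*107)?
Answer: -3650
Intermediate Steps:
W - (63 + 40*107) = 693 - (63 + 40*107) = 693 - (63 + 4280) = 693 - 1*4343 = 693 - 4343 = -3650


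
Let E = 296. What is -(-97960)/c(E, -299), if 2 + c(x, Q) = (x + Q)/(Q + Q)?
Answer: -58580080/1193 ≈ -49103.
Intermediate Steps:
c(x, Q) = -2 + (Q + x)/(2*Q) (c(x, Q) = -2 + (x + Q)/(Q + Q) = -2 + (Q + x)/((2*Q)) = -2 + (Q + x)*(1/(2*Q)) = -2 + (Q + x)/(2*Q))
-(-97960)/c(E, -299) = -(-97960)/((1/2)*(296 - 3*(-299))/(-299)) = -(-97960)/((1/2)*(-1/299)*(296 + 897)) = -(-97960)/((1/2)*(-1/299)*1193) = -(-97960)/(-1193/598) = -(-97960)*(-598)/1193 = -1*58580080/1193 = -58580080/1193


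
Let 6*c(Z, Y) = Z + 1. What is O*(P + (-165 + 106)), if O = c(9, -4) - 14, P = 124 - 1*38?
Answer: -333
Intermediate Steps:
c(Z, Y) = ⅙ + Z/6 (c(Z, Y) = (Z + 1)/6 = (1 + Z)/6 = ⅙ + Z/6)
P = 86 (P = 124 - 38 = 86)
O = -37/3 (O = (⅙ + (⅙)*9) - 14 = (⅙ + 3/2) - 14 = 5/3 - 14 = -37/3 ≈ -12.333)
O*(P + (-165 + 106)) = -37*(86 + (-165 + 106))/3 = -37*(86 - 59)/3 = -37/3*27 = -333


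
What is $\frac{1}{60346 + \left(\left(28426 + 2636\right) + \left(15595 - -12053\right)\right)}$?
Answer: $\frac{1}{119056} \approx 8.3994 \cdot 10^{-6}$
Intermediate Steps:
$\frac{1}{60346 + \left(\left(28426 + 2636\right) + \left(15595 - -12053\right)\right)} = \frac{1}{60346 + \left(31062 + \left(15595 + 12053\right)\right)} = \frac{1}{60346 + \left(31062 + 27648\right)} = \frac{1}{60346 + 58710} = \frac{1}{119056}$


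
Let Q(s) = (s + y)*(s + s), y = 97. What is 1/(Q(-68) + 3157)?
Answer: -1/787 ≈ -0.0012706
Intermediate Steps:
Q(s) = 2*s*(97 + s) (Q(s) = (s + 97)*(s + s) = (97 + s)*(2*s) = 2*s*(97 + s))
1/(Q(-68) + 3157) = 1/(2*(-68)*(97 - 68) + 3157) = 1/(2*(-68)*29 + 3157) = 1/(-3944 + 3157) = 1/(-787) = -1/787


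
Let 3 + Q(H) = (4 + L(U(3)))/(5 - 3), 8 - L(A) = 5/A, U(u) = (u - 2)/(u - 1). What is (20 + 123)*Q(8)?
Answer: -286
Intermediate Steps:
U(u) = (-2 + u)/(-1 + u)
L(A) = 8 - 5/A
Q(H) = -2 (Q(H) = -3 + (4 + (8 - 5*(-1 + 3)/(-2 + 3)))/(5 - 3) = -3 + (4 + (8 - 5/(1/2)))/2 = -3 + (4 + (8 - 5/((½)*1)))*(½) = -3 + (4 + (8 - 5/½))*(½) = -3 + (4 + (8 - 5*2))*(½) = -3 + (4 + (8 - 10))*(½) = -3 + (4 - 2)*(½) = -3 + 2*(½) = -3 + 1 = -2)
(20 + 123)*Q(8) = (20 + 123)*(-2) = 143*(-2) = -286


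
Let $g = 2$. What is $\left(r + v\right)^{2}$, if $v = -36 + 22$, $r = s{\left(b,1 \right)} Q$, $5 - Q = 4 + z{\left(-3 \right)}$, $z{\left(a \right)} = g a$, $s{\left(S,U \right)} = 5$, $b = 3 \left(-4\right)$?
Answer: $441$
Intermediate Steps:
$b = -12$
$z{\left(a \right)} = 2 a$
$Q = 7$ ($Q = 5 - \left(4 + 2 \left(-3\right)\right) = 5 - \left(4 - 6\right) = 5 - -2 = 5 + 2 = 7$)
$r = 35$ ($r = 5 \cdot 7 = 35$)
$v = -14$
$\left(r + v\right)^{2} = \left(35 - 14\right)^{2} = 21^{2} = 441$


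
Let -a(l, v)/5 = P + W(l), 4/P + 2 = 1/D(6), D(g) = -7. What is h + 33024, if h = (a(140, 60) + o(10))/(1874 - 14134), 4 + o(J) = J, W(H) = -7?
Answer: 1214622569/36780 ≈ 33024.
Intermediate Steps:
P = -28/15 (P = 4/(-2 + 1/(-7)) = 4/(-2 - ⅐) = 4/(-15/7) = 4*(-7/15) = -28/15 ≈ -1.8667)
o(J) = -4 + J
a(l, v) = 133/3 (a(l, v) = -5*(-28/15 - 7) = -5*(-133/15) = 133/3)
h = -151/36780 (h = (133/3 + (-4 + 10))/(1874 - 14134) = (133/3 + 6)/(-12260) = (151/3)*(-1/12260) = -151/36780 ≈ -0.0041055)
h + 33024 = -151/36780 + 33024 = 1214622569/36780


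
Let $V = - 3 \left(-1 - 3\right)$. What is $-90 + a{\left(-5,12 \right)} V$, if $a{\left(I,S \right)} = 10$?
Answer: $30$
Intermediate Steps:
$V = 12$ ($V = \left(-3\right) \left(-4\right) = 12$)
$-90 + a{\left(-5,12 \right)} V = -90 + 10 \cdot 12 = -90 + 120 = 30$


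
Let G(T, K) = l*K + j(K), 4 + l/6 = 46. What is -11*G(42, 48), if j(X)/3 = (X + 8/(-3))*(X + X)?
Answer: -276672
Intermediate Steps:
l = 252 (l = -24 + 6*46 = -24 + 276 = 252)
j(X) = 6*X*(-8/3 + X) (j(X) = 3*((X + 8/(-3))*(X + X)) = 3*((X + 8*(-1/3))*(2*X)) = 3*((X - 8/3)*(2*X)) = 3*((-8/3 + X)*(2*X)) = 3*(2*X*(-8/3 + X)) = 6*X*(-8/3 + X))
G(T, K) = 252*K + 2*K*(-8 + 3*K)
-11*G(42, 48) = -22*48*(118 + 3*48) = -22*48*(118 + 144) = -22*48*262 = -11*25152 = -276672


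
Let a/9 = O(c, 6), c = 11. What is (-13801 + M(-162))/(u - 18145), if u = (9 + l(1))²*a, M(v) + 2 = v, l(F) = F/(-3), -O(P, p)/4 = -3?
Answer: 13965/10033 ≈ 1.3919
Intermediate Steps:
O(P, p) = 12 (O(P, p) = -4*(-3) = 12)
l(F) = -F/3 (l(F) = F*(-⅓) = -F/3)
M(v) = -2 + v
a = 108 (a = 9*12 = 108)
u = 8112 (u = (9 - ⅓*1)²*108 = (9 - ⅓)²*108 = (26/3)²*108 = (676/9)*108 = 8112)
(-13801 + M(-162))/(u - 18145) = (-13801 + (-2 - 162))/(8112 - 18145) = (-13801 - 164)/(-10033) = -13965*(-1/10033) = 13965/10033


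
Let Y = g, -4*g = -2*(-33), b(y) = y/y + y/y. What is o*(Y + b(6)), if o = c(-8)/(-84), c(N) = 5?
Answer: 145/168 ≈ 0.86310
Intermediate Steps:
b(y) = 2 (b(y) = 1 + 1 = 2)
g = -33/2 (g = -(-1)*(-33)/2 = -1/4*66 = -33/2 ≈ -16.500)
Y = -33/2 ≈ -16.500
o = -5/84 (o = 5/(-84) = 5*(-1/84) = -5/84 ≈ -0.059524)
o*(Y + b(6)) = -5*(-33/2 + 2)/84 = -5/84*(-29/2) = 145/168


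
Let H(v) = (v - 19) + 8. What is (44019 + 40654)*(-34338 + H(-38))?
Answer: -2911650451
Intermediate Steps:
H(v) = -11 + v (H(v) = (-19 + v) + 8 = -11 + v)
(44019 + 40654)*(-34338 + H(-38)) = (44019 + 40654)*(-34338 + (-11 - 38)) = 84673*(-34338 - 49) = 84673*(-34387) = -2911650451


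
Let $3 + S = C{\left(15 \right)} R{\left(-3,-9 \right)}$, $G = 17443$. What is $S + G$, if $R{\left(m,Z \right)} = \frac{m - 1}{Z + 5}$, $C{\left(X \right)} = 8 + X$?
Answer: $17463$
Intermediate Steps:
$R{\left(m,Z \right)} = \frac{-1 + m}{5 + Z}$
$S = 20$ ($S = -3 + \left(8 + 15\right) \frac{-1 - 3}{5 - 9} = -3 + 23 \frac{1}{-4} \left(-4\right) = -3 + 23 \left(\left(- \frac{1}{4}\right) \left(-4\right)\right) = -3 + 23 \cdot 1 = -3 + 23 = 20$)
$S + G = 20 + 17443 = 17463$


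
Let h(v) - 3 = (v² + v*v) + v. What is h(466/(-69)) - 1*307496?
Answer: -1463572015/4761 ≈ -3.0741e+5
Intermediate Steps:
h(v) = 3 + v + 2*v² (h(v) = 3 + ((v² + v*v) + v) = 3 + ((v² + v²) + v) = 3 + (2*v² + v) = 3 + (v + 2*v²) = 3 + v + 2*v²)
h(466/(-69)) - 1*307496 = (3 + 466/(-69) + 2*(466/(-69))²) - 1*307496 = (3 + 466*(-1/69) + 2*(466*(-1/69))²) - 307496 = (3 - 466/69 + 2*(-466/69)²) - 307496 = (3 - 466/69 + 2*(217156/4761)) - 307496 = (3 - 466/69 + 434312/4761) - 307496 = 416441/4761 - 307496 = -1463572015/4761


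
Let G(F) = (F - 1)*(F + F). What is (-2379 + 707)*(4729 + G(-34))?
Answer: -11886248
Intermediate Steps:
G(F) = 2*F*(-1 + F) (G(F) = (-1 + F)*(2*F) = 2*F*(-1 + F))
(-2379 + 707)*(4729 + G(-34)) = (-2379 + 707)*(4729 + 2*(-34)*(-1 - 34)) = -1672*(4729 + 2*(-34)*(-35)) = -1672*(4729 + 2380) = -1672*7109 = -11886248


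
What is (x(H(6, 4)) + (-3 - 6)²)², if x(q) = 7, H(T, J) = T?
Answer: 7744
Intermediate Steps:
(x(H(6, 4)) + (-3 - 6)²)² = (7 + (-3 - 6)²)² = (7 + (-9)²)² = (7 + 81)² = 88² = 7744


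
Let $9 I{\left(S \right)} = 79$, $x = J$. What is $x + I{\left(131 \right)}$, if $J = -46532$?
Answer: $- \frac{418709}{9} \approx -46523.0$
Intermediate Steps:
$x = -46532$
$I{\left(S \right)} = \frac{79}{9}$ ($I{\left(S \right)} = \frac{1}{9} \cdot 79 = \frac{79}{9}$)
$x + I{\left(131 \right)} = -46532 + \frac{79}{9} = - \frac{418709}{9}$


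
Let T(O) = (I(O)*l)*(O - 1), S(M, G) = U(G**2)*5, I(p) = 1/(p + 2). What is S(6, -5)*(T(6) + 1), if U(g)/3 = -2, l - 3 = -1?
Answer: -135/2 ≈ -67.500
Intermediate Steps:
l = 2 (l = 3 - 1 = 2)
U(g) = -6 (U(g) = 3*(-2) = -6)
I(p) = 1/(2 + p)
S(M, G) = -30 (S(M, G) = -6*5 = -30)
T(O) = 2*(-1 + O)/(2 + O) (T(O) = (2/(2 + O))*(O - 1) = (2/(2 + O))*(-1 + O) = 2*(-1 + O)/(2 + O))
S(6, -5)*(T(6) + 1) = -30*(2*(-1 + 6)/(2 + 6) + 1) = -30*(2*5/8 + 1) = -30*(2*(1/8)*5 + 1) = -30*(5/4 + 1) = -30*9/4 = -135/2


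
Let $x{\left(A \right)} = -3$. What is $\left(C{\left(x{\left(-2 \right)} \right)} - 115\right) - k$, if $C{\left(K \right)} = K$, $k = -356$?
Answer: $238$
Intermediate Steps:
$\left(C{\left(x{\left(-2 \right)} \right)} - 115\right) - k = \left(-3 - 115\right) - -356 = \left(-3 - 115\right) + 356 = -118 + 356 = 238$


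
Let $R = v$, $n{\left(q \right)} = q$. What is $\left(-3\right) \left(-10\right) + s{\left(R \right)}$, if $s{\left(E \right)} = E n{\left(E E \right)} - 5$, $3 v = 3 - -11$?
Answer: $\frac{3419}{27} \approx 126.63$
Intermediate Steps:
$v = \frac{14}{3}$ ($v = \frac{3 - -11}{3} = \frac{3 + 11}{3} = \frac{1}{3} \cdot 14 = \frac{14}{3} \approx 4.6667$)
$R = \frac{14}{3} \approx 4.6667$
$s{\left(E \right)} = -5 + E^{3}$ ($s{\left(E \right)} = E E E - 5 = E E^{2} - 5 = E^{3} - 5 = -5 + E^{3}$)
$\left(-3\right) \left(-10\right) + s{\left(R \right)} = \left(-3\right) \left(-10\right) - \left(5 - \left(\frac{14}{3}\right)^{3}\right) = 30 + \left(-5 + \frac{2744}{27}\right) = 30 + \frac{2609}{27} = \frac{3419}{27}$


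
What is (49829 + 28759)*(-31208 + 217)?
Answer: -2435520708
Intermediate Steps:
(49829 + 28759)*(-31208 + 217) = 78588*(-30991) = -2435520708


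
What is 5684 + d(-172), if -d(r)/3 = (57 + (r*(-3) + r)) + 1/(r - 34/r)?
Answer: 22069011/4925 ≈ 4481.0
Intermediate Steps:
d(r) = -171 - 3/(r - 34/r) + 6*r (d(r) = -3*((57 + (r*(-3) + r)) + 1/(r - 34/r)) = -3*((57 + (-3*r + r)) + 1/(r - 34/r)) = -3*((57 - 2*r) + 1/(r - 34/r)) = -3*(57 + 1/(r - 34/r) - 2*r) = -171 - 3/(r - 34/r) + 6*r)
5684 + d(-172) = 5684 + 3*(1938 - 69*(-172) - 57*(-172)² + 2*(-172)³)/(-34 + (-172)²) = 5684 + 3*(1938 + 11868 - 57*29584 + 2*(-5088448))/(-34 + 29584) = 5684 + 3*(1938 + 11868 - 1686288 - 10176896)/29550 = 5684 + 3*(1/29550)*(-11849378) = 5684 - 5924689/4925 = 22069011/4925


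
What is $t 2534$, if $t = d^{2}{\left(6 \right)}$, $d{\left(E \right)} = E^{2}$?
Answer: $3284064$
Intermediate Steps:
$t = 1296$ ($t = \left(6^{2}\right)^{2} = 36^{2} = 1296$)
$t 2534 = 1296 \cdot 2534 = 3284064$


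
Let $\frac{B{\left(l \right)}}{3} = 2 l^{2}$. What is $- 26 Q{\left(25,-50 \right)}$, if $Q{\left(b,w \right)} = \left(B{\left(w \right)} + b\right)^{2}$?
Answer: $-5869516250$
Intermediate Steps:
$B{\left(l \right)} = 6 l^{2}$ ($B{\left(l \right)} = 3 \cdot 2 l^{2} = 6 l^{2}$)
$Q{\left(b,w \right)} = \left(b + 6 w^{2}\right)^{2}$ ($Q{\left(b,w \right)} = \left(6 w^{2} + b\right)^{2} = \left(b + 6 w^{2}\right)^{2}$)
$- 26 Q{\left(25,-50 \right)} = - 26 \left(25 + 6 \left(-50\right)^{2}\right)^{2} = - 26 \left(25 + 6 \cdot 2500\right)^{2} = - 26 \left(25 + 15000\right)^{2} = - 26 \cdot 15025^{2} = \left(-26\right) 225750625 = -5869516250$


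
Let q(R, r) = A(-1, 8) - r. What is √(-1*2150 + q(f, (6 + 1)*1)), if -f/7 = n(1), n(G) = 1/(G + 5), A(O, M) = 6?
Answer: 3*I*√239 ≈ 46.379*I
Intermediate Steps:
n(G) = 1/(5 + G)
f = -7/6 (f = -7/(5 + 1) = -7/6 ≈ -1.1667)
q(R, r) = 6 - r
√(-1*2150 + q(f, (6 + 1)*1)) = √(-1*2150 + (6 - (6 + 1))) = √(-2150 + (6 - 7)) = √(-2150 - 1) = √(-2151) = 3*I*√239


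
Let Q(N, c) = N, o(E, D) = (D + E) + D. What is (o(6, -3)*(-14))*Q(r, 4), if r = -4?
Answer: 0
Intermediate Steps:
o(E, D) = E + 2*D
(o(6, -3)*(-14))*Q(r, 4) = ((6 + 2*(-3))*(-14))*(-4) = ((6 - 6)*(-14))*(-4) = (0*(-14))*(-4) = 0*(-4) = 0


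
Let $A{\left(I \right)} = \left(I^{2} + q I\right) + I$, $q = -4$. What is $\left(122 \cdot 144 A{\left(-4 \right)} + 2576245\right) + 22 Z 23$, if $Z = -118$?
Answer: $3008441$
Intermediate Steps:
$A{\left(I \right)} = I^{2} - 3 I$ ($A{\left(I \right)} = \left(I^{2} - 4 I\right) + I = I^{2} - 3 I$)
$\left(122 \cdot 144 A{\left(-4 \right)} + 2576245\right) + 22 Z 23 = \left(122 \cdot 144 \left(- 4 \left(-3 - 4\right)\right) + 2576245\right) + 22 \left(-118\right) 23 = \left(17568 \left(\left(-4\right) \left(-7\right)\right) + 2576245\right) - 59708 = \left(17568 \cdot 28 + 2576245\right) - 59708 = \left(491904 + 2576245\right) - 59708 = 3068149 - 59708 = 3008441$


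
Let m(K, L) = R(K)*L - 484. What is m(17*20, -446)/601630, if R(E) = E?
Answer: -76062/300815 ≈ -0.25285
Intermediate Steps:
m(K, L) = -484 + K*L (m(K, L) = K*L - 484 = -484 + K*L)
m(17*20, -446)/601630 = (-484 + (17*20)*(-446))/601630 = (-484 + 340*(-446))*(1/601630) = (-484 - 151640)*(1/601630) = -152124*1/601630 = -76062/300815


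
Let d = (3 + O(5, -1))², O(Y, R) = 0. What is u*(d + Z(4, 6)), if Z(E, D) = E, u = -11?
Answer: -143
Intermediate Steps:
d = 9 (d = (3 + 0)² = 3² = 9)
u*(d + Z(4, 6)) = -11*(9 + 4) = -11*13 = -143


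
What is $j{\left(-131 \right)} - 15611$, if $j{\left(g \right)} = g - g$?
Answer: $-15611$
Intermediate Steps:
$j{\left(g \right)} = 0$
$j{\left(-131 \right)} - 15611 = 0 - 15611 = -15611$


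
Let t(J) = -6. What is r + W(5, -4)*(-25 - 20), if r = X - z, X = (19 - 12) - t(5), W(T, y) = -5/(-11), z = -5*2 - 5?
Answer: 83/11 ≈ 7.5455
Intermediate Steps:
z = -15 (z = -10 - 5 = -15)
W(T, y) = 5/11 (W(T, y) = -5*(-1/11) = 5/11)
X = 13 (X = (19 - 12) - 1*(-6) = 7 + 6 = 13)
r = 28 (r = 13 - 1*(-15) = 13 + 15 = 28)
r + W(5, -4)*(-25 - 20) = 28 + 5*(-25 - 20)/11 = 28 + (5/11)*(-45) = 28 - 225/11 = 83/11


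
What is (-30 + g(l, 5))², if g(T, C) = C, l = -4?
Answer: 625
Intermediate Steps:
(-30 + g(l, 5))² = (-30 + 5)² = (-25)² = 625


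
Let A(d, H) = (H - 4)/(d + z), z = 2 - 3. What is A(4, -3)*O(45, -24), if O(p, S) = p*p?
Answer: -4725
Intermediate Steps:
z = -1
A(d, H) = (-4 + H)/(-1 + d) (A(d, H) = (H - 4)/(d - 1) = (-4 + H)/(-1 + d))
O(p, S) = p²
A(4, -3)*O(45, -24) = ((-4 - 3)/(-1 + 4))*45² = (-7/3)*2025 = ((⅓)*(-7))*2025 = -7/3*2025 = -4725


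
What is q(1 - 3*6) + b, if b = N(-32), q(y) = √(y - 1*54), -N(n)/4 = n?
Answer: 128 + I*√71 ≈ 128.0 + 8.4261*I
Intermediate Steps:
N(n) = -4*n
q(y) = √(-54 + y) (q(y) = √(y - 54) = √(-54 + y))
b = 128 (b = -4*(-32) = 128)
q(1 - 3*6) + b = √(-54 + (1 - 3*6)) + 128 = √(-54 + (1 - 18)) + 128 = √(-54 - 17) + 128 = √(-71) + 128 = I*√71 + 128 = 128 + I*√71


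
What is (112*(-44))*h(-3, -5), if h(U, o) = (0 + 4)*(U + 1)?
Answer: 39424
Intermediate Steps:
h(U, o) = 4 + 4*U (h(U, o) = 4*(1 + U) = 4 + 4*U)
(112*(-44))*h(-3, -5) = (112*(-44))*(4 + 4*(-3)) = -4928*(4 - 12) = -4928*(-8) = 39424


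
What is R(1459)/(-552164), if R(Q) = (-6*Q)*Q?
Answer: 6386043/276082 ≈ 23.131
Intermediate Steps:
R(Q) = -6*Q²
R(1459)/(-552164) = -6*1459²/(-552164) = -6*2128681*(-1/552164) = -12772086*(-1/552164) = 6386043/276082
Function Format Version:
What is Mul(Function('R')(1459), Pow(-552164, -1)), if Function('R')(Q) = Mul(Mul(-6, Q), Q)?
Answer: Rational(6386043, 276082) ≈ 23.131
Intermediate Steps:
Function('R')(Q) = Mul(-6, Pow(Q, 2))
Mul(Function('R')(1459), Pow(-552164, -1)) = Mul(Mul(-6, Pow(1459, 2)), Pow(-552164, -1)) = Mul(Mul(-6, 2128681), Rational(-1, 552164)) = Mul(-12772086, Rational(-1, 552164)) = Rational(6386043, 276082)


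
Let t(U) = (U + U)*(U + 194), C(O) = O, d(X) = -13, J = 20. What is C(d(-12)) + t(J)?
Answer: 8547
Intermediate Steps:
t(U) = 2*U*(194 + U) (t(U) = (2*U)*(194 + U) = 2*U*(194 + U))
C(d(-12)) + t(J) = -13 + 2*20*(194 + 20) = -13 + 2*20*214 = -13 + 8560 = 8547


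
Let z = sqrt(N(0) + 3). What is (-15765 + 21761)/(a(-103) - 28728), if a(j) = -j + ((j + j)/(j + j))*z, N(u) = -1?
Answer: -171635500/819390623 - 5996*sqrt(2)/819390623 ≈ -0.20948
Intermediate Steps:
z = sqrt(2) (z = sqrt(-1 + 3) = sqrt(2) ≈ 1.4142)
a(j) = sqrt(2) - j (a(j) = -j + ((j + j)/(j + j))*sqrt(2) = -j + ((2*j)/((2*j)))*sqrt(2) = -j + ((2*j)*(1/(2*j)))*sqrt(2) = -j + 1*sqrt(2) = -j + sqrt(2) = sqrt(2) - j)
(-15765 + 21761)/(a(-103) - 28728) = (-15765 + 21761)/((sqrt(2) - 1*(-103)) - 28728) = 5996/((sqrt(2) + 103) - 28728) = 5996/((103 + sqrt(2)) - 28728) = 5996/(-28625 + sqrt(2))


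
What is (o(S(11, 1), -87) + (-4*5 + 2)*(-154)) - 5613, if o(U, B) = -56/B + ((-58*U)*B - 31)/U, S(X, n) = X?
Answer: 2108104/957 ≈ 2202.8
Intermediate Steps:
o(U, B) = -56/B + (-31 - 58*B*U)/U (o(U, B) = -56/B + (-58*B*U - 31)/U = -56/B + (-31 - 58*B*U)/U)
(o(S(11, 1), -87) + (-4*5 + 2)*(-154)) - 5613 = ((-58*(-87) - 56/(-87) - 31/11) + (-4*5 + 2)*(-154)) - 5613 = ((5046 - 56*(-1/87) - 31*1/11) + (-20 + 2)*(-154)) - 5613 = ((5046 + 56/87 - 31/11) - 18*(-154)) - 5613 = (4826941/957 + 2772) - 5613 = 7479745/957 - 5613 = 2108104/957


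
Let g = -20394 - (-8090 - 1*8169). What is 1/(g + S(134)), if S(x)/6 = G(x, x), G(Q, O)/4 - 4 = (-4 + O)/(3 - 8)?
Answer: -1/4663 ≈ -0.00021445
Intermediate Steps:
G(Q, O) = 96/5 - 4*O/5 (G(Q, O) = 16 + 4*((-4 + O)/(3 - 8)) = 16 + 4*((-4 + O)/(-5)) = 16 + 4*((-4 + O)*(-⅕)) = 16 + 4*(⅘ - O/5) = 16 + (16/5 - 4*O/5) = 96/5 - 4*O/5)
S(x) = 576/5 - 24*x/5 (S(x) = 6*(96/5 - 4*x/5) = 576/5 - 24*x/5)
g = -4135 (g = -20394 - (-8090 - 8169) = -20394 - 1*(-16259) = -20394 + 16259 = -4135)
1/(g + S(134)) = 1/(-4135 + (576/5 - 24/5*134)) = 1/(-4135 + (576/5 - 3216/5)) = 1/(-4135 - 528) = 1/(-4663) = -1/4663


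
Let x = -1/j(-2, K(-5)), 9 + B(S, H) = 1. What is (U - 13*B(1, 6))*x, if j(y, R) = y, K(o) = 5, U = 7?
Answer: 111/2 ≈ 55.500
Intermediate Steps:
B(S, H) = -8 (B(S, H) = -9 + 1 = -8)
x = ½ (x = -1/(-2) = -1*(-½) = ½ ≈ 0.50000)
(U - 13*B(1, 6))*x = (7 - 13*(-8))*(½) = (7 + 104)*(½) = 111*(½) = 111/2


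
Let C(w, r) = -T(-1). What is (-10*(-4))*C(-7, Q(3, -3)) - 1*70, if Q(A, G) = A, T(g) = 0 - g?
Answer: -110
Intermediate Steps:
T(g) = -g
C(w, r) = -1 (C(w, r) = -(-1)*(-1) = -1*1 = -1)
(-10*(-4))*C(-7, Q(3, -3)) - 1*70 = -10*(-4)*(-1) - 1*70 = 40*(-1) - 70 = -40 - 70 = -110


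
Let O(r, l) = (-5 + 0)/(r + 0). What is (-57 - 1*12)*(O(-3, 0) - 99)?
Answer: 6716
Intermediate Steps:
O(r, l) = -5/r
(-57 - 1*12)*(O(-3, 0) - 99) = (-57 - 1*12)*(-5/(-3) - 99) = (-57 - 12)*(-5*(-⅓) - 99) = -69*(5/3 - 99) = -69*(-292/3) = 6716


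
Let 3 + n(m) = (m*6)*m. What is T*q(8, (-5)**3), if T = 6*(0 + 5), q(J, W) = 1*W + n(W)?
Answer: 2808660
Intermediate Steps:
n(m) = -3 + 6*m**2 (n(m) = -3 + (m*6)*m = -3 + (6*m)*m = -3 + 6*m**2)
q(J, W) = -3 + W + 6*W**2 (q(J, W) = 1*W + (-3 + 6*W**2) = W + (-3 + 6*W**2) = -3 + W + 6*W**2)
T = 30 (T = 6*5 = 30)
T*q(8, (-5)**3) = 30*(-3 + (-5)**3 + 6*((-5)**3)**2) = 30*(-3 - 125 + 6*(-125)**2) = 30*(-3 - 125 + 6*15625) = 30*(-3 - 125 + 93750) = 30*93622 = 2808660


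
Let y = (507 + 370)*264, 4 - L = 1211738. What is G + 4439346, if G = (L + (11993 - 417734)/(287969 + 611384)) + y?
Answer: 444426790097/128479 ≈ 3.4591e+6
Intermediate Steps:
L = -1211734 (L = 4 - 1*1211738 = 4 - 1211738 = -1211734)
y = 231528 (y = 877*264 = 231528)
G = -125935944637/128479 (G = (-1211734 + (11993 - 417734)/(287969 + 611384)) + 231528 = (-1211734 - 405741/899353) + 231528 = (-1211734 - 405741*1/899353) + 231528 = (-1211734 - 57963/128479) + 231528 = -155682430549/128479 + 231528 = -125935944637/128479 ≈ -9.8021e+5)
G + 4439346 = -125935944637/128479 + 4439346 = 444426790097/128479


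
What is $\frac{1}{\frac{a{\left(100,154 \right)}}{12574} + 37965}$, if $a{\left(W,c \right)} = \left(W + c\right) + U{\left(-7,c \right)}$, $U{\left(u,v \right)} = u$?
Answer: $\frac{12574}{477372157} \approx 2.634 \cdot 10^{-5}$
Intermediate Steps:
$a{\left(W,c \right)} = -7 + W + c$ ($a{\left(W,c \right)} = \left(W + c\right) - 7 = -7 + W + c$)
$\frac{1}{\frac{a{\left(100,154 \right)}}{12574} + 37965} = \frac{1}{\frac{-7 + 100 + 154}{12574} + 37965} = \frac{1}{247 \cdot \frac{1}{12574} + 37965} = \frac{1}{\frac{247}{12574} + 37965} = \frac{1}{\frac{477372157}{12574}} = \frac{12574}{477372157}$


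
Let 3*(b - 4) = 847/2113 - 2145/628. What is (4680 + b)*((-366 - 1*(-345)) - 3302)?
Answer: -61949019720857/3980892 ≈ -1.5562e+7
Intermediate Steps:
b = 11923099/3980892 (b = 4 + (847/2113 - 2145/628)/3 = 4 + (⅓)*(-4000469/1326964) = 4 - 4000469/3980892 = 11923099/3980892 ≈ 2.9951)
(4680 + b)*((-366 - 1*(-345)) - 3302) = (4680 + 11923099/3980892)*((-366 - 1*(-345)) - 3302) = 18642497659*((-366 + 345) - 3302)/3980892 = 18642497659*(-21 - 3302)/3980892 = (18642497659/3980892)*(-3323) = -61949019720857/3980892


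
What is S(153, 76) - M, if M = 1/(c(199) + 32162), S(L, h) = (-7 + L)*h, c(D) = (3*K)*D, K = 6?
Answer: 396615423/35744 ≈ 11096.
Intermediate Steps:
c(D) = 18*D (c(D) = (3*6)*D = 18*D)
S(L, h) = h*(-7 + L)
M = 1/35744 (M = 1/(18*199 + 32162) = 1/(3582 + 32162) = 1/35744 ≈ 2.7977e-5)
S(153, 76) - M = 76*(-7 + 153) - 1*1/35744 = 76*146 - 1/35744 = 11096 - 1/35744 = 396615423/35744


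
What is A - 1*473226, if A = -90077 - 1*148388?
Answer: -711691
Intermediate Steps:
A = -238465 (A = -90077 - 148388 = -238465)
A - 1*473226 = -238465 - 1*473226 = -238465 - 473226 = -711691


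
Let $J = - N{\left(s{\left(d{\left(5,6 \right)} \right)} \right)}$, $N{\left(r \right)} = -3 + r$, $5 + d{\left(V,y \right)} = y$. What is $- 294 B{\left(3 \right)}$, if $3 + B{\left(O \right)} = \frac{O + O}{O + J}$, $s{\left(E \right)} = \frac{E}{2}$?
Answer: $\frac{6174}{11} \approx 561.27$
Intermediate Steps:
$d{\left(V,y \right)} = -5 + y$
$s{\left(E \right)} = \frac{E}{2}$ ($s{\left(E \right)} = E \frac{1}{2} = \frac{E}{2}$)
$J = \frac{5}{2}$ ($J = - (-3 + \frac{-5 + 6}{2}) = - (-3 + \frac{1}{2} \cdot 1) = - (-3 + \frac{1}{2}) = \left(-1\right) \left(- \frac{5}{2}\right) = \frac{5}{2} \approx 2.5$)
$B{\left(O \right)} = -3 + \frac{2 O}{\frac{5}{2} + O}$ ($B{\left(O \right)} = -3 + \frac{O + O}{O + \frac{5}{2}} = -3 + \frac{2 O}{\frac{5}{2} + O}$)
$- 294 B{\left(3 \right)} = - 294 \frac{-15 - 6}{5 + 2 \cdot 3} = - 294 \frac{-15 - 6}{5 + 6} = - 294 \cdot \frac{1}{11} \left(-21\right) = \left(-294\right) \left(- \frac{21}{11}\right) = \frac{6174}{11}$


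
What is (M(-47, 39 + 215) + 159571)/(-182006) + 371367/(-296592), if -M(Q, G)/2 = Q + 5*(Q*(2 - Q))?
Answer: -20296149607/8996920592 ≈ -2.2559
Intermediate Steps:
M(Q, G) = -2*Q - 10*Q*(2 - Q) (M(Q, G) = -2*(Q + 5*(Q*(2 - Q))) = -2*(Q + 5*Q*(2 - Q)) = -2*Q - 10*Q*(2 - Q))
(M(-47, 39 + 215) + 159571)/(-182006) + 371367/(-296592) = (2*(-47)*(-11 + 5*(-47)) + 159571)/(-182006) + 371367/(-296592) = (2*(-47)*(-11 - 235) + 159571)*(-1/182006) + 371367*(-1/296592) = (2*(-47)*(-246) + 159571)*(-1/182006) - 123789/98864 = (23124 + 159571)*(-1/182006) - 123789/98864 = 182695*(-1/182006) - 123789/98864 = -182695/182006 - 123789/98864 = -20296149607/8996920592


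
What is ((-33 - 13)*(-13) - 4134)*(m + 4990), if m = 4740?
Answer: -34405280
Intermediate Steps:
((-33 - 13)*(-13) - 4134)*(m + 4990) = ((-33 - 13)*(-13) - 4134)*(4740 + 4990) = (-46*(-13) - 4134)*9730 = (598 - 4134)*9730 = -3536*9730 = -34405280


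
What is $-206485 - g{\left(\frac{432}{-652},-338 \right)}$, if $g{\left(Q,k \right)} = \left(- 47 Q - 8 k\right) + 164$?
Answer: $- \frac{34129615}{163} \approx -2.0938 \cdot 10^{5}$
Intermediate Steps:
$g{\left(Q,k \right)} = 164 - 47 Q - 8 k$
$-206485 - g{\left(\frac{432}{-652},-338 \right)} = -206485 - \left(164 - 47 \frac{432}{-652} - -2704\right) = -206485 - \left(164 - 47 \cdot 432 \left(- \frac{1}{652}\right) + 2704\right) = -206485 - \left(164 - - \frac{5076}{163} + 2704\right) = -206485 - \left(164 + \frac{5076}{163} + 2704\right) = -206485 - \frac{472560}{163} = - \frac{34129615}{163}$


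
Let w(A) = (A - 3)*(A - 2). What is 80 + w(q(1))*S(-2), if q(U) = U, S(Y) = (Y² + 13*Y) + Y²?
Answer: 44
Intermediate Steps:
S(Y) = 2*Y² + 13*Y
w(A) = (-3 + A)*(-2 + A)
80 + w(q(1))*S(-2) = 80 + (6 + 1² - 5*1)*(-2*(13 + 2*(-2))) = 80 + (6 + 1 - 5)*(-2*(13 - 4)) = 80 + 2*(-2*9) = 80 + 2*(-18) = 80 - 36 = 44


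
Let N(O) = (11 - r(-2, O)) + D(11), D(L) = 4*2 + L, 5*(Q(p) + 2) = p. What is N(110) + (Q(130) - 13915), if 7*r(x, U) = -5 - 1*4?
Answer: -97018/7 ≈ -13860.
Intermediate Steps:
Q(p) = -2 + p/5
D(L) = 8 + L
r(x, U) = -9/7 (r(x, U) = (-5 - 1*4)/7 = (-5 - 4)/7 = (1/7)*(-9) = -9/7)
N(O) = 219/7 (N(O) = (11 - 1*(-9/7)) + (8 + 11) = (11 + 9/7) + 19 = 86/7 + 19 = 219/7)
N(110) + (Q(130) - 13915) = 219/7 + ((-2 + (1/5)*130) - 13915) = 219/7 + ((-2 + 26) - 13915) = 219/7 + (24 - 13915) = 219/7 - 13891 = -97018/7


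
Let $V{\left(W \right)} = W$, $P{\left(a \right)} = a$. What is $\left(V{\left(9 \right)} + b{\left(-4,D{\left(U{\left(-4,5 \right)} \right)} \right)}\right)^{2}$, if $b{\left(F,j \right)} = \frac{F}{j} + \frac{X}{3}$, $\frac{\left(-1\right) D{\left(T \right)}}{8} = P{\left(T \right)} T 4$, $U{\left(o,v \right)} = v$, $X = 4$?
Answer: $\frac{38477209}{360000} \approx 106.88$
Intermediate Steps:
$D{\left(T \right)} = - 32 T^{2}$ ($D{\left(T \right)} = - 8 T T 4 = - 8 T^{2} \cdot 4 = - 8 \cdot 4 T^{2} = - 32 T^{2}$)
$b{\left(F,j \right)} = \frac{4}{3} + \frac{F}{j}$ ($b{\left(F,j \right)} = \frac{F}{j} + \frac{4}{3} = \frac{4}{3} + \frac{F}{j}$)
$\left(V{\left(9 \right)} + b{\left(-4,D{\left(U{\left(-4,5 \right)} \right)} \right)}\right)^{2} = \left(9 + \left(\frac{4}{3} - \frac{4}{\left(-32\right) 5^{2}}\right)\right)^{2} = \left(9 + \left(\frac{4}{3} - \frac{4}{\left(-32\right) 25}\right)\right)^{2} = \left(9 + \left(\frac{4}{3} - \frac{4}{-800}\right)\right)^{2} = \left(9 + \left(\frac{4}{3} - - \frac{1}{200}\right)\right)^{2} = \left(9 + \left(\frac{4}{3} + \frac{1}{200}\right)\right)^{2} = \left(9 + \frac{803}{600}\right)^{2} = \left(\frac{6203}{600}\right)^{2} = \frac{38477209}{360000}$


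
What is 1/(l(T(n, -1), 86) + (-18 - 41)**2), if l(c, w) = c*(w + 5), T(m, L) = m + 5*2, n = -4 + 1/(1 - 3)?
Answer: 2/7963 ≈ 0.00025116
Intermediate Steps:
n = -9/2 (n = -4 + 1/(-2) = -4 - 1/2 = -9/2 ≈ -4.5000)
T(m, L) = 10 + m (T(m, L) = m + 10 = 10 + m)
l(c, w) = c*(5 + w)
1/(l(T(n, -1), 86) + (-18 - 41)**2) = 1/((10 - 9/2)*(5 + 86) + (-18 - 41)**2) = 1/((11/2)*91 + (-59)**2) = 1/(1001/2 + 3481) = 1/(7963/2) = 2/7963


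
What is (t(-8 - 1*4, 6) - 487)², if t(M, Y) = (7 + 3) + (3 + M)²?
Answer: 156816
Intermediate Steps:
t(M, Y) = 10 + (3 + M)²
(t(-8 - 1*4, 6) - 487)² = ((10 + (3 + (-8 - 1*4))²) - 487)² = ((10 + (3 + (-8 - 4))²) - 487)² = ((10 + (3 - 12)²) - 487)² = ((10 + (-9)²) - 487)² = ((10 + 81) - 487)² = (91 - 487)² = (-396)² = 156816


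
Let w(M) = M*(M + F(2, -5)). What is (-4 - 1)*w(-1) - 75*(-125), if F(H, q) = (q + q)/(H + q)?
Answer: 28160/3 ≈ 9386.7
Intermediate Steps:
F(H, q) = 2*q/(H + q) (F(H, q) = (2*q)/(H + q) = 2*q/(H + q))
w(M) = M*(10/3 + M) (w(M) = M*(M + 2*(-5)/(2 - 5)) = M*(M + 2*(-5)/(-3)) = M*(M + 2*(-5)*(-⅓)) = M*(M + 10/3) = M*(10/3 + M))
(-4 - 1)*w(-1) - 75*(-125) = (-4 - 1)*((⅓)*(-1)*(10 + 3*(-1))) - 75*(-125) = -5*(-1)*(10 - 3)/3 + 9375 = -5*(-1)*7/3 + 9375 = -5*(-7/3) + 9375 = 35/3 + 9375 = 28160/3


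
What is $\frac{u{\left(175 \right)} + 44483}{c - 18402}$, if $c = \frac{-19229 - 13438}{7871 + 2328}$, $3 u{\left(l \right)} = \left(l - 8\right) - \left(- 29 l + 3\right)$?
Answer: $- \frac{1414478912}{563143995} \approx -2.5118$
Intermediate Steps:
$u{\left(l \right)} = - \frac{11}{3} + 10 l$ ($u{\left(l \right)} = \frac{\left(l - 8\right) - \left(- 29 l + 3\right)}{3} = \frac{\left(-8 + l\right) - \left(3 - 29 l\right)}{3} = \frac{\left(-8 + l\right) + \left(-3 + 29 l\right)}{3} = \frac{-11 + 30 l}{3} = - \frac{11}{3} + 10 l$)
$c = - \frac{32667}{10199} \approx -3.203$
$\frac{u{\left(175 \right)} + 44483}{c - 18402} = \frac{\left(- \frac{11}{3} + 10 \cdot 175\right) + 44483}{- \frac{32667}{10199} - 18402} = \frac{\left(- \frac{11}{3} + 1750\right) + 44483}{- \frac{187714665}{10199}} = \left(\frac{5239}{3} + 44483\right) \left(- \frac{10199}{187714665}\right) = \frac{138688}{3} \left(- \frac{10199}{187714665}\right) = - \frac{1414478912}{563143995}$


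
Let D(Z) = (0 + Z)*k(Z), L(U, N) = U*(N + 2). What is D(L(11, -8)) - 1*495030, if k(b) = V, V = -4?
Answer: -494766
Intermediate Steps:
k(b) = -4
L(U, N) = U*(2 + N)
D(Z) = -4*Z (D(Z) = (0 + Z)*(-4) = Z*(-4) = -4*Z)
D(L(11, -8)) - 1*495030 = -44*(2 - 8) - 1*495030 = -44*(-6) - 495030 = -4*(-66) - 495030 = 264 - 495030 = -494766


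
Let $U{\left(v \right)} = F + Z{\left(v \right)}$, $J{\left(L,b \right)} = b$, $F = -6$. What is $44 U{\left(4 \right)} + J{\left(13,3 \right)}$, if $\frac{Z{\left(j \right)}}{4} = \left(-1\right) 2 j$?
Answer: $-1669$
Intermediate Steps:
$Z{\left(j \right)} = - 8 j$ ($Z{\left(j \right)} = 4 \left(-1\right) 2 j = 4 \left(- 2 j\right) = - 8 j$)
$U{\left(v \right)} = -6 - 8 v$
$44 U{\left(4 \right)} + J{\left(13,3 \right)} = 44 \left(-6 - 32\right) + 3 = 44 \left(-38\right) + 3 = -1672 + 3 = -1669$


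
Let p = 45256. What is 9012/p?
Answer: 2253/11314 ≈ 0.19913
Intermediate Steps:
9012/p = 9012/45256 = 9012*(1/45256) = 2253/11314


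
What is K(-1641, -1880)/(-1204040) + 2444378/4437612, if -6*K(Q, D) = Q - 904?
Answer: 294124660003/534306235248 ≈ 0.55048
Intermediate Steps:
K(Q, D) = 452/3 - Q/6 (K(Q, D) = -(Q - 904)/6 = -(-904 + Q)/6 = 452/3 - Q/6)
K(-1641, -1880)/(-1204040) + 2444378/4437612 = (452/3 - ⅙*(-1641))/(-1204040) + 2444378/4437612 = (452/3 + 547/2)*(-1/1204040) + 2444378*(1/4437612) = (2545/6)*(-1/1204040) + 1222189/2218806 = -509/1444848 + 1222189/2218806 = 294124660003/534306235248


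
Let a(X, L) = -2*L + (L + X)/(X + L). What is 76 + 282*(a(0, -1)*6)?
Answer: 5152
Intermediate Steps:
a(X, L) = 1 - 2*L (a(X, L) = -2*L + (L + X)/(L + X) = -2*L + 1 = 1 - 2*L)
76 + 282*(a(0, -1)*6) = 76 + 282*((1 - 2*(-1))*6) = 76 + 282*((1 + 2)*6) = 76 + 282*(3*6) = 76 + 282*18 = 76 + 5076 = 5152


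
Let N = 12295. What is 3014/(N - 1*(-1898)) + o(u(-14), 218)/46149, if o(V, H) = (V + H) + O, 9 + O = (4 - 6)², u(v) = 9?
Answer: 47414644/218330919 ≈ 0.21717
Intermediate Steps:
O = -5 (O = -9 + (4 - 6)² = -9 + (-2)² = -9 + 4 = -5)
o(V, H) = -5 + H + V (o(V, H) = (V + H) - 5 = (H + V) - 5 = -5 + H + V)
3014/(N - 1*(-1898)) + o(u(-14), 218)/46149 = 3014/(12295 - 1*(-1898)) + (-5 + 218 + 9)/46149 = 3014/(12295 + 1898) + 222*(1/46149) = 3014/14193 + 74/15383 = 47414644/218330919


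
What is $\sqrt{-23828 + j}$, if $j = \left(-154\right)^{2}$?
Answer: $4 i \sqrt{7} \approx 10.583 i$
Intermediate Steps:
$j = 23716$
$\sqrt{-23828 + j} = \sqrt{-23828 + 23716} = \sqrt{-112} = 4 i \sqrt{7}$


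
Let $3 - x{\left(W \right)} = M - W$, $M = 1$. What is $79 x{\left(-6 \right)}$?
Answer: $-316$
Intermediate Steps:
$x{\left(W \right)} = 2 + W$ ($x{\left(W \right)} = 3 - \left(1 - W\right) = 3 + \left(-1 + W\right) = 2 + W$)
$79 x{\left(-6 \right)} = 79 \left(2 - 6\right) = 79 \left(-4\right) = -316$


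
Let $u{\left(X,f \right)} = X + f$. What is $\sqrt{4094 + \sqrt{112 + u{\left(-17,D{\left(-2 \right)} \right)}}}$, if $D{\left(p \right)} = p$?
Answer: $\sqrt{4094 + \sqrt{93}} \approx 64.06$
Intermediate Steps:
$\sqrt{4094 + \sqrt{112 + u{\left(-17,D{\left(-2 \right)} \right)}}} = \sqrt{4094 + \sqrt{112 - 19}} = \sqrt{4094 + \sqrt{93}}$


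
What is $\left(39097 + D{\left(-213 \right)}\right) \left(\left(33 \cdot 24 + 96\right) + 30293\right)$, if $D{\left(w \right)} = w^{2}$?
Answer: $2633734346$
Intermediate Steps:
$\left(39097 + D{\left(-213 \right)}\right) \left(\left(33 \cdot 24 + 96\right) + 30293\right) = \left(39097 + \left(-213\right)^{2}\right) \left(\left(33 \cdot 24 + 96\right) + 30293\right) = \left(39097 + 45369\right) \left(\left(792 + 96\right) + 30293\right) = 84466 \left(888 + 30293\right) = 84466 \cdot 31181 = 2633734346$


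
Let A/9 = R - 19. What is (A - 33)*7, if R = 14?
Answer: -546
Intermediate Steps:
A = -45 (A = 9*(14 - 19) = 9*(-5) = -45)
(A - 33)*7 = (-45 - 33)*7 = -78*7 = -546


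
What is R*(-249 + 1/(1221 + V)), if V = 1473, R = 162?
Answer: -18111735/449 ≈ -40338.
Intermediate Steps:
R*(-249 + 1/(1221 + V)) = 162*(-249 + 1/(1221 + 1473)) = 162*(-249 + 1/2694) = 162*(-670805/2694) = -18111735/449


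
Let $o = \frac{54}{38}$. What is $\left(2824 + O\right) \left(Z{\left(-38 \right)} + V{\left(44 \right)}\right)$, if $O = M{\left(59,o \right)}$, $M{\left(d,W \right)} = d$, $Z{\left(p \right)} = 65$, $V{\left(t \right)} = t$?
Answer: $314247$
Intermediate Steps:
$o = \frac{27}{19}$ ($o = 54 \cdot \frac{1}{38} = \frac{27}{19} \approx 1.4211$)
$O = 59$
$\left(2824 + O\right) \left(Z{\left(-38 \right)} + V{\left(44 \right)}\right) = \left(2824 + 59\right) \left(65 + 44\right) = 2883 \cdot 109 = 314247$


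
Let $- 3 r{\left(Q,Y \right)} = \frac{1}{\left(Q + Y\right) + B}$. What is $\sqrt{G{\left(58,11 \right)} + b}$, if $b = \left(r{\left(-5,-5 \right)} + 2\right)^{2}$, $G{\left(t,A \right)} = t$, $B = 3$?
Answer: $\frac{\sqrt{27427}}{21} \approx 7.8862$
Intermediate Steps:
$r{\left(Q,Y \right)} = - \frac{1}{3 \left(3 + Q + Y\right)}$ ($r{\left(Q,Y \right)} = - \frac{1}{3 \left(\left(Q + Y\right) + 3\right)} = - \frac{1}{3 \left(3 + Q + Y\right)}$)
$b = \frac{1849}{441}$ ($b = \left(- \frac{1}{9 + 3 \left(-5\right) + 3 \left(-5\right)} + 2\right)^{2} = \left(- \frac{1}{9 - 15 - 15} + 2\right)^{2} = \left(- \frac{1}{-21} + 2\right)^{2} = \left(\left(-1\right) \left(- \frac{1}{21}\right) + 2\right)^{2} = \left(\frac{1}{21} + 2\right)^{2} = \left(\frac{43}{21}\right)^{2} = \frac{1849}{441} \approx 4.1927$)
$\sqrt{G{\left(58,11 \right)} + b} = \sqrt{58 + \frac{1849}{441}} = \sqrt{\frac{27427}{441}} = \frac{\sqrt{27427}}{21}$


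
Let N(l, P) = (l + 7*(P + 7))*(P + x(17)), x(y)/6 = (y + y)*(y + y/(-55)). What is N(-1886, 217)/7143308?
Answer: -31673913/196440970 ≈ -0.16124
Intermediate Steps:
x(y) = 648*y²/55 (x(y) = 6*((y + y)*(y + y/(-55))) = 6*((2*y)*(y + y*(-1/55))) = 6*((2*y)*(y - y/55)) = 6*((2*y)*(54*y/55)) = 6*(108*y²/55) = 648*y²/55)
N(l, P) = (187272/55 + P)*(49 + l + 7*P) (N(l, P) = (l + 7*(P + 7))*(P + (648/55)*17²) = (l + 7*(7 + P))*(P + (648/55)*289) = (l + (49 + 7*P))*(P + 187272/55) = (49 + l + 7*P)*(187272/55 + P) = (187272/55 + P)*(49 + l + 7*P))
N(-1886, 217)/7143308 = (9176328/55 + 7*217² + (187272/55)*(-1886) + (1313599/55)*217 + 217*(-1886))/7143308 = (9176328/55 + 7*47089 - 353194992/55 + 285050983/55 - 409262)*(1/7143308) = (9176328/55 + 329623 - 353194992/55 + 285050983/55 - 409262)*(1/7143308) = -63347826/55*1/7143308 = -31673913/196440970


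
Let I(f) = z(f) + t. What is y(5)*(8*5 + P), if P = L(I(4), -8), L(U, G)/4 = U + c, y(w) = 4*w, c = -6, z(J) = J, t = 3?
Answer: 880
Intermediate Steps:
I(f) = 3 + f (I(f) = f + 3 = 3 + f)
L(U, G) = -24 + 4*U (L(U, G) = 4*(U - 6) = 4*(-6 + U) = -24 + 4*U)
P = 4 (P = -24 + 4*(3 + 4) = -24 + 4*7 = -24 + 28 = 4)
y(5)*(8*5 + P) = (4*5)*(8*5 + 4) = 20*(40 + 4) = 20*44 = 880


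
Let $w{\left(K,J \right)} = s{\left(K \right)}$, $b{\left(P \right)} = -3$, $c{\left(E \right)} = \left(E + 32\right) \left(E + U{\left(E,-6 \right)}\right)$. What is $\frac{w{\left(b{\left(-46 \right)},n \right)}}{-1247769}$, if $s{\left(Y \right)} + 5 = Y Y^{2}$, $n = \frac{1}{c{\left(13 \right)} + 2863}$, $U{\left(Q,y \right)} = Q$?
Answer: $\frac{32}{1247769} \approx 2.5646 \cdot 10^{-5}$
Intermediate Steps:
$c{\left(E \right)} = 2 E \left(32 + E\right)$ ($c{\left(E \right)} = \left(E + 32\right) \left(E + E\right) = \left(32 + E\right) 2 E = 2 E \left(32 + E\right)$)
$n = \frac{1}{4033}$ ($n = \frac{1}{2 \cdot 13 \left(32 + 13\right) + 2863} = \frac{1}{2 \cdot 13 \cdot 45 + 2863} = \frac{1}{1170 + 2863} = \frac{1}{4033} \approx 0.00024795$)
$s{\left(Y \right)} = -5 + Y^{3}$ ($s{\left(Y \right)} = -5 + Y Y^{2} = -5 + Y^{3}$)
$w{\left(K,J \right)} = -5 + K^{3}$
$\frac{w{\left(b{\left(-46 \right)},n \right)}}{-1247769} = \frac{-5 + \left(-3\right)^{3}}{-1247769} = \left(-5 - 27\right) \left(- \frac{1}{1247769}\right) = \left(-32\right) \left(- \frac{1}{1247769}\right) = \frac{32}{1247769}$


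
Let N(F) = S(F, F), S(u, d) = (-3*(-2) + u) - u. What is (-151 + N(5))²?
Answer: 21025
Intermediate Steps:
S(u, d) = 6 (S(u, d) = (6 + u) - u = 6)
N(F) = 6
(-151 + N(5))² = (-151 + 6)² = (-145)² = 21025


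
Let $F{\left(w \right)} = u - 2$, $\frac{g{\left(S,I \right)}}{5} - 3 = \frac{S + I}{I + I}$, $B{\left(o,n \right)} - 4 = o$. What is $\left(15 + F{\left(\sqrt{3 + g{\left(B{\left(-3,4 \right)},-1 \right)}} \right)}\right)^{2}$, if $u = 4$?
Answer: $289$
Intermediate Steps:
$B{\left(o,n \right)} = 4 + o$
$g{\left(S,I \right)} = 15 + \frac{5 \left(I + S\right)}{2 I}$ ($g{\left(S,I \right)} = 15 + 5 \frac{S + I}{I + I} = 15 + 5 \frac{I + S}{2 I} = 15 + \frac{5 \left(I + S\right)}{2 I}$)
$F{\left(w \right)} = 2$ ($F{\left(w \right)} = 4 - 2 = 2$)
$\left(15 + F{\left(\sqrt{3 + g{\left(B{\left(-3,4 \right)},-1 \right)}} \right)}\right)^{2} = \left(15 + 2\right)^{2} = 17^{2} = 289$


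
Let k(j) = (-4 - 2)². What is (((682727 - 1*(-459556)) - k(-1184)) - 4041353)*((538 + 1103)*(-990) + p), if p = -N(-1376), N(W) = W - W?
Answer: 4709858616540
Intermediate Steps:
N(W) = 0
k(j) = 36 (k(j) = (-6)² = 36)
p = 0 (p = -1*0 = 0)
(((682727 - 1*(-459556)) - k(-1184)) - 4041353)*((538 + 1103)*(-990) + p) = (((682727 - 1*(-459556)) - 1*36) - 4041353)*((538 + 1103)*(-990) + 0) = (((682727 + 459556) - 36) - 4041353)*(1641*(-990) + 0) = ((1142283 - 36) - 4041353)*(-1624590 + 0) = (1142247 - 4041353)*(-1624590) = -2899106*(-1624590) = 4709858616540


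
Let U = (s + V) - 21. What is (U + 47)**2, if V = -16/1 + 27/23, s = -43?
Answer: 535824/529 ≈ 1012.9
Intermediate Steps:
V = -341/23 (V = -16*1 + 27*(1/23) = -16 + 27/23 = -341/23 ≈ -14.826)
U = -1813/23 (U = (-43 - 341/23) - 21 = -1330/23 - 21 = -1813/23 ≈ -78.826)
(U + 47)**2 = (-1813/23 + 47)**2 = (-732/23)**2 = 535824/529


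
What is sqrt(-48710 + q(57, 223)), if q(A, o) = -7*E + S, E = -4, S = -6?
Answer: 4*I*sqrt(3043) ≈ 220.65*I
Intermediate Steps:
q(A, o) = 22 (q(A, o) = -7*(-4) - 6 = 28 - 6 = 22)
sqrt(-48710 + q(57, 223)) = sqrt(-48710 + 22) = sqrt(-48688) = 4*I*sqrt(3043)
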